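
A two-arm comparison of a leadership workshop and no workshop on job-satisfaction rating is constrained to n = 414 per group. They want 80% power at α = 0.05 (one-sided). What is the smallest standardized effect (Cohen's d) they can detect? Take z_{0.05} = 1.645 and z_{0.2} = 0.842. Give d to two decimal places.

d_min ≈ 0.17

For two independent groups of n = 414 each: d_min = (z_{α} + z_β)·√(2/n).
z-sum = 1.645 + 0.842 = 2.487.
d_min = 2.487 × √(2/414) = 2.487 × 0.0695 = 0.173.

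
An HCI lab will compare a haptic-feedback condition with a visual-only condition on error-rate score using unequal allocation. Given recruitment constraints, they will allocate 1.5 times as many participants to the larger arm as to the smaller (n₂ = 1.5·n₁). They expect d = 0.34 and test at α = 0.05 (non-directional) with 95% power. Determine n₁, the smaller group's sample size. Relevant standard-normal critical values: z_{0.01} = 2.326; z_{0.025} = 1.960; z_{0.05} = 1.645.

With allocation ratio k = n₂/n₁ = 1.5, Var(x̄₁−x̄₂) = σ²(1/n₁ + 1/(k·n₁)) = σ²·(k+1)/(k·n₁).
So n₁ = (1 + 1/k)·((z_{α/2} + z_β)/d)² = 1.667 × (3.605/0.34)².
n₁ = 1.667 × 112.42 = 187.4.
Round up: n₁ = 188, giving n₂ = 1.5 × 188 = 282.

n₁ = 188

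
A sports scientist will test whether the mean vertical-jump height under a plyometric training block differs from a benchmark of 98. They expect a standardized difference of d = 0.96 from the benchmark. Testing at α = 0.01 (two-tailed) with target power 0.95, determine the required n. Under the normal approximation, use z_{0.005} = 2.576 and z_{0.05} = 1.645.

n = 20

For a one-sample test: n = ((z_{α/2} + z_β) / d)².
z_{α/2} + z_β = 2.576 + 1.645 = 4.221.
n = (4.221 / 0.96)² = 4.397² = 19.33.
Round up.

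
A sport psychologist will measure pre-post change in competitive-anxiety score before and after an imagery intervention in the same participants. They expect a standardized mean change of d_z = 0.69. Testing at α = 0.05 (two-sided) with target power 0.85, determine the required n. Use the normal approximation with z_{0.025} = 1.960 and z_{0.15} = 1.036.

n = 19 pairs

For a paired (one-sample on differences) test: n = ((z_{α/2} + z_β) / d)².
z_{α/2} + z_β = 1.960 + 1.036 = 2.996.
n = (2.996 / 0.69)² = 4.342² = 18.85.
Round up.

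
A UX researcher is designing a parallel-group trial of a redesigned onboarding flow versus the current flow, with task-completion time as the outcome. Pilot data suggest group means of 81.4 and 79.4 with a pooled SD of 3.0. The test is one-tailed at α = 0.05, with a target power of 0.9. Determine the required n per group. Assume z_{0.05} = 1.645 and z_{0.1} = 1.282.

Cohen's d = |M₁ − M₂| / SD_pooled = |81.4 − 79.4| / 3.0 = 2.0 / 3.0 = 0.667.
For two independent groups with equal n: n = 2·((z_{α} + z_β) / d)².
z_{α} + z_β = 1.645 + 1.282 = 2.927.
n = 2 × (2.927 / 0.667)² = 2 × 4.388² = 2 × 19.26 = 38.5.
Round up to the next whole participant.

n = 39 per group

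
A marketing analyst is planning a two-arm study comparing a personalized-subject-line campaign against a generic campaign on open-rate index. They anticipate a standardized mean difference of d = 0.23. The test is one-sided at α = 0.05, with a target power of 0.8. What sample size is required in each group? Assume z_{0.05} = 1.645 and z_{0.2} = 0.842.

n = 234 per group

For two independent groups with equal n: n = 2·((z_{α} + z_β) / d)².
z_{α} + z_β = 1.645 + 0.842 = 2.487.
n = 2 × (2.487 / 0.23)² = 2 × 10.813² = 2 × 116.92 = 233.8.
Round up to the next whole participant.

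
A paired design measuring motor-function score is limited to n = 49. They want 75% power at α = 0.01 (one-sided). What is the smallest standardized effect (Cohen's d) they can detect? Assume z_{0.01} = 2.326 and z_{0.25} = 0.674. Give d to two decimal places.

For a single sample (or paired design) of n = 49: d_min = (z_{α} + z_β)/√n.
z-sum = 2.326 + 0.674 = 3.000.
d_min = 3.000 / √49 = 3.000 / 7.000 = 0.429.

d_min ≈ 0.43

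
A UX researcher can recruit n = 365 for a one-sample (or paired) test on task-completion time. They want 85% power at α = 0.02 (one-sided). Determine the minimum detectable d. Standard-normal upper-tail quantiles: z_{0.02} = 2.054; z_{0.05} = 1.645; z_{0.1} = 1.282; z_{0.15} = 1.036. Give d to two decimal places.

For a single sample (or paired design) of n = 365: d_min = (z_{α} + z_β)/√n.
z-sum = 2.054 + 1.036 = 3.090.
d_min = 3.090 / √365 = 3.090 / 19.105 = 0.162.

d_min ≈ 0.16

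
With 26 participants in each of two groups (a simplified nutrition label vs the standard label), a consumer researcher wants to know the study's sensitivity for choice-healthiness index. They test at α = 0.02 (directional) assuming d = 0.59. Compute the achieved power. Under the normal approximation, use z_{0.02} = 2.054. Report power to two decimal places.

For two equal groups, power = Φ(d·√(n/2) − z_{α}).
d·√(n/2) = 0.59 × √(26/2) = 0.59 × 3.606 = 2.127.
z_β = 2.127 − 2.054 = 0.073.
Power = Φ(0.073) = 0.529.

power ≈ 0.53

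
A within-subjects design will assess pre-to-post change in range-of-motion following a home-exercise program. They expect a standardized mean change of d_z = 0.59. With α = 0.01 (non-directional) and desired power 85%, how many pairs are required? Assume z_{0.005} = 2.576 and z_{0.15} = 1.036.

For a paired (one-sample on differences) test: n = ((z_{α/2} + z_β) / d)².
z_{α/2} + z_β = 2.576 + 1.036 = 3.612.
n = (3.612 / 0.59)² = 6.122² = 37.48.
Round up.

n = 38 pairs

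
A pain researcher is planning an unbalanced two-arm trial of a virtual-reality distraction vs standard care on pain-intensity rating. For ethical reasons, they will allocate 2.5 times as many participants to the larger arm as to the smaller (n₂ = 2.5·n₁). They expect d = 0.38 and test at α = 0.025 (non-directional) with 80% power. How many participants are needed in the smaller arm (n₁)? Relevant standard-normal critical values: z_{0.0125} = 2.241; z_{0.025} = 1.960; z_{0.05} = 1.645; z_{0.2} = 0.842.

With allocation ratio k = n₂/n₁ = 2.5, Var(x̄₁−x̄₂) = σ²(1/n₁ + 1/(k·n₁)) = σ²·(k+1)/(k·n₁).
So n₁ = (1 + 1/k)·((z_{α/2} + z_β)/d)² = 1.400 × (3.083/0.38)².
n₁ = 1.400 × 65.82 = 92.2.
Round up: n₁ = 93, giving n₂ = ⌈2.5 × 93⌉ = ⌈232.5⌉ = 233.

n₁ = 93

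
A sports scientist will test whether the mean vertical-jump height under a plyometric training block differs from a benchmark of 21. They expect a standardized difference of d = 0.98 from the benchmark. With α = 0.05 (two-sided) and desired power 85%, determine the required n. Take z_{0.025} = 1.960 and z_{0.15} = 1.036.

For a one-sample test: n = ((z_{α/2} + z_β) / d)².
z_{α/2} + z_β = 1.960 + 1.036 = 2.996.
n = (2.996 / 0.98)² = 3.057² = 9.35.
Round up.

n = 10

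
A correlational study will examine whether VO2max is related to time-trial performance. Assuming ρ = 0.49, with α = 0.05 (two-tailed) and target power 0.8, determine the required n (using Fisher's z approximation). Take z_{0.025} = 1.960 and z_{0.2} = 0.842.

n = 31

Fisher's z: C = ½·ln((1+r)/(1−r)) = ½·ln(2.9216) = 0.5361.
n = ((z_{α/2} + z_β)/C)² + 3.
(1.960 + 0.842) / 0.5361 = 2.802 / 0.5361 = 5.227.
n = 5.227² + 3 = 27.32 + 3 = 30.3.
Round up.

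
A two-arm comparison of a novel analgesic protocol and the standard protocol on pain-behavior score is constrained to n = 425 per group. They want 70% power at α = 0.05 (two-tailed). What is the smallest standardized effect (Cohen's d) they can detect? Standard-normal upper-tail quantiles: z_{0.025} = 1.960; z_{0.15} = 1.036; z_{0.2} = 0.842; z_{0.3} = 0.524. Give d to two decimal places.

d_min ≈ 0.17

For two independent groups of n = 425 each: d_min = (z_{α/2} + z_β)·√(2/n).
z-sum = 1.960 + 0.524 = 2.484.
d_min = 2.484 × √(2/425) = 2.484 × 0.0686 = 0.170.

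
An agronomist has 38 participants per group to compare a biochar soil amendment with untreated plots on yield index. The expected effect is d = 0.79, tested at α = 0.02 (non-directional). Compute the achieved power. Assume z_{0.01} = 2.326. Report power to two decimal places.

power ≈ 0.87

For two equal groups, power = Φ(d·√(n/2) − z_{α/2}).
d·√(n/2) = 0.79 × √(38/2) = 0.79 × 4.359 = 3.444.
z_β = 3.444 − 2.326 = 1.118.
Power = Φ(1.118) = 0.868.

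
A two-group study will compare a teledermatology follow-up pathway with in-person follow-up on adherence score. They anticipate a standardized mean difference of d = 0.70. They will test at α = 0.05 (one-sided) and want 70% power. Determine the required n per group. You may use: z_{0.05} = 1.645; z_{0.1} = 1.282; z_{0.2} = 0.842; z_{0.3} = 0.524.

n = 20 per group

For two independent groups with equal n: n = 2·((z_{α} + z_β) / d)².
z_{α} + z_β = 1.645 + 0.524 = 2.169.
n = 2 × (2.169 / 0.70)² = 2 × 3.099² = 2 × 9.60 = 19.2.
Round up to the next whole participant.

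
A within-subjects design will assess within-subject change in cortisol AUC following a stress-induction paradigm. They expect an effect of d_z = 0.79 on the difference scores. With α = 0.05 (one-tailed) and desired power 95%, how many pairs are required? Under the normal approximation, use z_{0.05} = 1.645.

For a paired (one-sample on differences) test: n = ((z_{α} + z_β) / d)².
z_{α} + z_β = 1.645 + 1.645 = 3.290.
n = (3.290 / 0.79)² = 4.165² = 17.34.
Round up.

n = 18 pairs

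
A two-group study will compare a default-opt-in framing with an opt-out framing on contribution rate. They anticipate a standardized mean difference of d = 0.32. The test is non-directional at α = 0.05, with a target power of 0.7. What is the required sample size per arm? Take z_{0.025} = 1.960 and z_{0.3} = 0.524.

For two independent groups with equal n: n = 2·((z_{α/2} + z_β) / d)².
z_{α/2} + z_β = 1.960 + 0.524 = 2.484.
n = 2 × (2.484 / 0.32)² = 2 × 7.763² = 2 × 60.26 = 120.5.
Round up to the next whole participant.

n = 121 per group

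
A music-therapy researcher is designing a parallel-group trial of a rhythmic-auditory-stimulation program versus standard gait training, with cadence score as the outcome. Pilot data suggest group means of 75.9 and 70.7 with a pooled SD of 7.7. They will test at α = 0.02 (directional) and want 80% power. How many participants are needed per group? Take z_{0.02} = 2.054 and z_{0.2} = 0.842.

Cohen's d = |M₁ − M₂| / SD_pooled = |75.9 − 70.7| / 7.7 = 5.2 / 7.7 = 0.675.
For two independent groups with equal n: n = 2·((z_{α} + z_β) / d)².
z_{α} + z_β = 2.054 + 0.842 = 2.896.
n = 2 × (2.896 / 0.675)² = 2 × 4.290² = 2 × 18.41 = 36.8.
Round up to the next whole participant.

n = 37 per group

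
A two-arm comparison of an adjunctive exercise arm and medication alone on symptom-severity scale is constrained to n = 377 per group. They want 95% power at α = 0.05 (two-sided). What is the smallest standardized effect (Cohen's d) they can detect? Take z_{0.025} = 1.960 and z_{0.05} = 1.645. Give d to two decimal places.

d_min ≈ 0.26

For two independent groups of n = 377 each: d_min = (z_{α/2} + z_β)·√(2/n).
z-sum = 1.960 + 1.645 = 3.605.
d_min = 3.605 × √(2/377) = 3.605 × 0.0728 = 0.263.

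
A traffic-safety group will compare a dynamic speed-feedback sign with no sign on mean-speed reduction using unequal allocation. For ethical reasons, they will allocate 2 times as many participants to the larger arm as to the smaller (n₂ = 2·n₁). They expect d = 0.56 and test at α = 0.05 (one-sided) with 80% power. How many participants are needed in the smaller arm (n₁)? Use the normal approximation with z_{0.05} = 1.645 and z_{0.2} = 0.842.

With allocation ratio k = n₂/n₁ = 2, Var(x̄₁−x̄₂) = σ²(1/n₁ + 1/(k·n₁)) = σ²·(k+1)/(k·n₁).
So n₁ = (1 + 1/k)·((z_{α} + z_β)/d)² = 1.500 × (2.487/0.56)².
n₁ = 1.500 × 19.72 = 29.6.
Round up: n₁ = 30, giving n₂ = 2 × 30 = 60.

n₁ = 30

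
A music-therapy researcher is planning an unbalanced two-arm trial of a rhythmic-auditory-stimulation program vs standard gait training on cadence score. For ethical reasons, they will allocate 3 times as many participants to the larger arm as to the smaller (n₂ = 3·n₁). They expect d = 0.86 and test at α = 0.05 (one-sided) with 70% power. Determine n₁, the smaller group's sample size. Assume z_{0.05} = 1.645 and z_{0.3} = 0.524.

With allocation ratio k = n₂/n₁ = 3, Var(x̄₁−x̄₂) = σ²(1/n₁ + 1/(k·n₁)) = σ²·(k+1)/(k·n₁).
So n₁ = (1 + 1/k)·((z_{α} + z_β)/d)² = 1.333 × (2.169/0.86)².
n₁ = 1.333 × 6.36 = 8.5.
Round up: n₁ = 9, giving n₂ = 3 × 9 = 27.

n₁ = 9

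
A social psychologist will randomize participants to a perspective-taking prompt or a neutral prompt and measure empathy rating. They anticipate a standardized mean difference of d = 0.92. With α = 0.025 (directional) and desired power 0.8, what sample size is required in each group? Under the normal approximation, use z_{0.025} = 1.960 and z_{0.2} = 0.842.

n = 19 per group

For two independent groups with equal n: n = 2·((z_{α} + z_β) / d)².
z_{α} + z_β = 1.960 + 0.842 = 2.802.
n = 2 × (2.802 / 0.92)² = 2 × 3.046² = 2 × 9.28 = 18.6.
Round up to the next whole participant.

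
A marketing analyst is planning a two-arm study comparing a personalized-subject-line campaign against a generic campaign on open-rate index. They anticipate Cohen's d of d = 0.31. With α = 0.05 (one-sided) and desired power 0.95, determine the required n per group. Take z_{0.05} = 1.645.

For two independent groups with equal n: n = 2·((z_{α} + z_β) / d)².
z_{α} + z_β = 1.645 + 1.645 = 3.290.
n = 2 × (3.290 / 0.31)² = 2 × 10.613² = 2 × 112.63 = 225.3.
Round up to the next whole participant.

n = 226 per group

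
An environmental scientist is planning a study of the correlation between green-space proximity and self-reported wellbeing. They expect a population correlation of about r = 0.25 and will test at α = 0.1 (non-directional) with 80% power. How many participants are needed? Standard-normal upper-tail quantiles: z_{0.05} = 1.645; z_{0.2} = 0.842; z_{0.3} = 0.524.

n = 98

Fisher's z: C = ½·ln((1+r)/(1−r)) = ½·ln(1.6667) = 0.2554.
n = ((z_{α/2} + z_β)/C)² + 3.
(1.645 + 0.842) / 0.2554 = 2.487 / 0.2554 = 9.738.
n = 9.738² + 3 = 94.82 + 3 = 97.8.
Round up.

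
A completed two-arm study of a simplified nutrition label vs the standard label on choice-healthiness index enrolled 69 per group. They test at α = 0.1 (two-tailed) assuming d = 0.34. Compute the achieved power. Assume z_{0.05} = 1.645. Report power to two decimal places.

For two equal groups, power = Φ(d·√(n/2) − z_{α/2}).
d·√(n/2) = 0.34 × √(69/2) = 0.34 × 5.874 = 1.997.
z_β = 1.997 − 1.645 = 0.352.
Power = Φ(0.352) = 0.638.

power ≈ 0.64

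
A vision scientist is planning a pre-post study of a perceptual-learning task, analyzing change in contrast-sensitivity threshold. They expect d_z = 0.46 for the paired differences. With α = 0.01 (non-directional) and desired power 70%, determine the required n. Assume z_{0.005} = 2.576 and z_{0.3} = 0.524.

For a paired (one-sample on differences) test: n = ((z_{α/2} + z_β) / d)².
z_{α/2} + z_β = 2.576 + 0.524 = 3.100.
n = (3.100 / 0.46)² = 6.739² = 45.42.
Round up.

n = 46 pairs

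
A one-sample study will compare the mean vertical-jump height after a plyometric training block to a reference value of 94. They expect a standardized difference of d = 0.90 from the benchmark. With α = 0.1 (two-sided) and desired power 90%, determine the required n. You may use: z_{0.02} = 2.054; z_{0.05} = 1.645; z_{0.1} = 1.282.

For a one-sample test: n = ((z_{α/2} + z_β) / d)².
z_{α/2} + z_β = 1.645 + 1.282 = 2.927.
n = (2.927 / 0.90)² = 3.252² = 10.58.
Round up.

n = 11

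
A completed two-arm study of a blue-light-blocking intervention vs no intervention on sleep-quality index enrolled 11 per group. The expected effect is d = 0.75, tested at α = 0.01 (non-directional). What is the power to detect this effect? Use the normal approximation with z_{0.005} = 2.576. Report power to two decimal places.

For two equal groups, power = Φ(d·√(n/2) − z_{α/2}).
d·√(n/2) = 0.75 × √(11/2) = 0.75 × 2.345 = 1.759.
z_β = 1.759 − 2.576 = -0.817.
Power = Φ(-0.817) = 0.207.

power ≈ 0.21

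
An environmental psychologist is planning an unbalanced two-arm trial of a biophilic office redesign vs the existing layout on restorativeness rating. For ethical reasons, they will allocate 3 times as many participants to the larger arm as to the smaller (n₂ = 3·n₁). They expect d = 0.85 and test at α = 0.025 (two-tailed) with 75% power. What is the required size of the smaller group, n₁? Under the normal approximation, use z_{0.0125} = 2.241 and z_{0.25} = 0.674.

n₁ = 16

With allocation ratio k = n₂/n₁ = 3, Var(x̄₁−x̄₂) = σ²(1/n₁ + 1/(k·n₁)) = σ²·(k+1)/(k·n₁).
So n₁ = (1 + 1/k)·((z_{α/2} + z_β)/d)² = 1.333 × (2.915/0.85)².
n₁ = 1.333 × 11.76 = 15.7.
Round up: n₁ = 16, giving n₂ = 3 × 16 = 48.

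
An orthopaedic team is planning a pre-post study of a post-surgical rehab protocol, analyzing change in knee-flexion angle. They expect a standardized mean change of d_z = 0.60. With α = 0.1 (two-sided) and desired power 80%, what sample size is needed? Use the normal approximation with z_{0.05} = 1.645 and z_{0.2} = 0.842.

For a paired (one-sample on differences) test: n = ((z_{α/2} + z_β) / d)².
z_{α/2} + z_β = 1.645 + 0.842 = 2.487.
n = (2.487 / 0.60)² = 4.145² = 17.18.
Round up.

n = 18 pairs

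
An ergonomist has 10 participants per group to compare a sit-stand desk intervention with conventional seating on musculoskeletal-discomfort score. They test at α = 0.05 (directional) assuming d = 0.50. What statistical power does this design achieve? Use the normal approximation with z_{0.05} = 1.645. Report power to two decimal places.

power ≈ 0.30

For two equal groups, power = Φ(d·√(n/2) − z_{α}).
d·√(n/2) = 0.50 × √(10/2) = 0.50 × 2.236 = 1.118.
z_β = 1.118 − 1.645 = -0.527.
Power = Φ(-0.527) = 0.299.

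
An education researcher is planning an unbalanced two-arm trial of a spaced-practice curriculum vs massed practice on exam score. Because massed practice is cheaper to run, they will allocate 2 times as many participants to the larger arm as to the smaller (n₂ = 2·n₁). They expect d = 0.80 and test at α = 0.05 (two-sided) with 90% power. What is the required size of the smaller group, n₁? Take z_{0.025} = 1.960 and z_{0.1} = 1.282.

With allocation ratio k = n₂/n₁ = 2, Var(x̄₁−x̄₂) = σ²(1/n₁ + 1/(k·n₁)) = σ²·(k+1)/(k·n₁).
So n₁ = (1 + 1/k)·((z_{α/2} + z_β)/d)² = 1.500 × (3.242/0.80)².
n₁ = 1.500 × 16.42 = 24.6.
Round up: n₁ = 25, giving n₂ = 2 × 25 = 50.

n₁ = 25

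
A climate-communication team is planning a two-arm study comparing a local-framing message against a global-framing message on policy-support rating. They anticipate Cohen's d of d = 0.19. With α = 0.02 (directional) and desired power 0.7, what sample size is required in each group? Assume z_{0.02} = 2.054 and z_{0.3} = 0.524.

n = 369 per group

For two independent groups with equal n: n = 2·((z_{α} + z_β) / d)².
z_{α} + z_β = 2.054 + 0.524 = 2.578.
n = 2 × (2.578 / 0.19)² = 2 × 13.568² = 2 × 184.10 = 368.2.
Round up to the next whole participant.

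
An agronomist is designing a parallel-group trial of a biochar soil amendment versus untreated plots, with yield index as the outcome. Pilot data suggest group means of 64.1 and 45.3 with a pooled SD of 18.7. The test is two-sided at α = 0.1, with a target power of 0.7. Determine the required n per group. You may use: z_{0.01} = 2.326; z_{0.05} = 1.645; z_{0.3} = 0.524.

n = 10 per group

Cohen's d = |M₁ − M₂| / SD_pooled = |64.1 − 45.3| / 18.7 = 18.8 / 18.7 = 1.005.
For two independent groups with equal n: n = 2·((z_{α/2} + z_β) / d)².
z_{α/2} + z_β = 1.645 + 0.524 = 2.169.
n = 2 × (2.169 / 1.005)² = 2 × 2.158² = 2 × 4.66 = 9.3.
Round up to the next whole participant.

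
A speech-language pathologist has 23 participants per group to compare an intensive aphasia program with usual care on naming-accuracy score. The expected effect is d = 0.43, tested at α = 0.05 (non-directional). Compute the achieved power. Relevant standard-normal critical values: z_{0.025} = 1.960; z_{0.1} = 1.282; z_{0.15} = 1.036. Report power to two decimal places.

For two equal groups, power = Φ(d·√(n/2) − z_{α/2}).
d·√(n/2) = 0.43 × √(23/2) = 0.43 × 3.391 = 1.458.
z_β = 1.458 − 1.960 = -0.502.
Power = Φ(-0.502) = 0.308.

power ≈ 0.31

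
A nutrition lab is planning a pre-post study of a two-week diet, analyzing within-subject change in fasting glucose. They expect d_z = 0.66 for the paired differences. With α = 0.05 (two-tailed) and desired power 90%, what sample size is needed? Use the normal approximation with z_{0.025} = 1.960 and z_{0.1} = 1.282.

For a paired (one-sample on differences) test: n = ((z_{α/2} + z_β) / d)².
z_{α/2} + z_β = 1.960 + 1.282 = 3.242.
n = (3.242 / 0.66)² = 4.912² = 24.13.
Round up.

n = 25 pairs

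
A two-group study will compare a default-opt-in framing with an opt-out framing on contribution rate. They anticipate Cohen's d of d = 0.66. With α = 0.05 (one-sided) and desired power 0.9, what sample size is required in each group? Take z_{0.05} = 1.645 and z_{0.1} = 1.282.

n = 40 per group

For two independent groups with equal n: n = 2·((z_{α} + z_β) / d)².
z_{α} + z_β = 1.645 + 1.282 = 2.927.
n = 2 × (2.927 / 0.66)² = 2 × 4.435² = 2 × 19.67 = 39.3.
Round up to the next whole participant.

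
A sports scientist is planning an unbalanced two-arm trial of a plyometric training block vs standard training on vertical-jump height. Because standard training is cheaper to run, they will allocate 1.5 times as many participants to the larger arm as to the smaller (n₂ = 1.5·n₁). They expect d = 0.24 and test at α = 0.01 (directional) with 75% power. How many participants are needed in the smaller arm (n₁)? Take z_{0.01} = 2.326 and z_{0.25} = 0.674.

With allocation ratio k = n₂/n₁ = 1.5, Var(x̄₁−x̄₂) = σ²(1/n₁ + 1/(k·n₁)) = σ²·(k+1)/(k·n₁).
So n₁ = (1 + 1/k)·((z_{α} + z_β)/d)² = 1.667 × (3.000/0.24)².
n₁ = 1.667 × 156.25 = 260.4.
Round up: n₁ = 261, giving n₂ = ⌈1.5 × 261⌉ = ⌈391.5⌉ = 392.

n₁ = 261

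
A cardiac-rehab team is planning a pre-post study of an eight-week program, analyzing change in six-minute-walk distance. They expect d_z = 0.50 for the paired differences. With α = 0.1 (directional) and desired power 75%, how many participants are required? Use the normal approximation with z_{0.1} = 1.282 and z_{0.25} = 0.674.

n = 16 pairs

For a paired (one-sample on differences) test: n = ((z_{α} + z_β) / d)².
z_{α} + z_β = 1.282 + 0.674 = 1.956.
n = (1.956 / 0.50)² = 3.912² = 15.30.
Round up.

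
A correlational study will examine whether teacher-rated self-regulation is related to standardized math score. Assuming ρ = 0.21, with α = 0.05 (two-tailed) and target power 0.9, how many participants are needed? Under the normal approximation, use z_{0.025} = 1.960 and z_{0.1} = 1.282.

Fisher's z: C = ½·ln((1+r)/(1−r)) = ½·ln(1.5316) = 0.2132.
n = ((z_{α/2} + z_β)/C)² + 3.
(1.960 + 1.282) / 0.2132 = 3.242 / 0.2132 = 15.206.
n = 15.206² + 3 = 231.23 + 3 = 234.2.
Round up.

n = 235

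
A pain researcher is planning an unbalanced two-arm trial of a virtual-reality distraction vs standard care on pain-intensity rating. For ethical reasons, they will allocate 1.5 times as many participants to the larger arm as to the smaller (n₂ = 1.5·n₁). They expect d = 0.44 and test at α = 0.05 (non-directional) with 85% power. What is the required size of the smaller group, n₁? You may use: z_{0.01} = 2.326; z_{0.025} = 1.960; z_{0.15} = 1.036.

With allocation ratio k = n₂/n₁ = 1.5, Var(x̄₁−x̄₂) = σ²(1/n₁ + 1/(k·n₁)) = σ²·(k+1)/(k·n₁).
So n₁ = (1 + 1/k)·((z_{α/2} + z_β)/d)² = 1.667 × (2.996/0.44)².
n₁ = 1.667 × 46.36 = 77.3.
Round up: n₁ = 78, giving n₂ = 1.5 × 78 = 117.

n₁ = 78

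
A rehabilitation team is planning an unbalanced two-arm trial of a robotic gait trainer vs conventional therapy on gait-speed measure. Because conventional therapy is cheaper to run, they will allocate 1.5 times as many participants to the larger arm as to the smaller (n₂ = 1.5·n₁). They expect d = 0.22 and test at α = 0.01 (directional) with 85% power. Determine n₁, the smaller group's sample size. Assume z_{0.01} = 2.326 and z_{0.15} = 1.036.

n₁ = 390

With allocation ratio k = n₂/n₁ = 1.5, Var(x̄₁−x̄₂) = σ²(1/n₁ + 1/(k·n₁)) = σ²·(k+1)/(k·n₁).
So n₁ = (1 + 1/k)·((z_{α} + z_β)/d)² = 1.667 × (3.362/0.22)².
n₁ = 1.667 × 233.53 = 389.2.
Round up: n₁ = 390, giving n₂ = 1.5 × 390 = 585.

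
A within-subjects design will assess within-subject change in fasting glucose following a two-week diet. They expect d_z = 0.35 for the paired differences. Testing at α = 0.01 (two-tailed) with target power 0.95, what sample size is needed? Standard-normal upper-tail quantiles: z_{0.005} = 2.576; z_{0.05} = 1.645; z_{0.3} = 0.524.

n = 146 pairs

For a paired (one-sample on differences) test: n = ((z_{α/2} + z_β) / d)².
z_{α/2} + z_β = 2.576 + 1.645 = 4.221.
n = (4.221 / 0.35)² = 12.060² = 145.44.
Round up.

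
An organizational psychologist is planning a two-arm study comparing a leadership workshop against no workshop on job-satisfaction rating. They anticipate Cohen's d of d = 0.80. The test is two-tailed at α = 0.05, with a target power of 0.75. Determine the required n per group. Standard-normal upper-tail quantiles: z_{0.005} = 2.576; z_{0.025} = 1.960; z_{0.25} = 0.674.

For two independent groups with equal n: n = 2·((z_{α/2} + z_β) / d)².
z_{α/2} + z_β = 1.960 + 0.674 = 2.634.
n = 2 × (2.634 / 0.80)² = 2 × 3.292² = 2 × 10.84 = 21.7.
Round up to the next whole participant.

n = 22 per group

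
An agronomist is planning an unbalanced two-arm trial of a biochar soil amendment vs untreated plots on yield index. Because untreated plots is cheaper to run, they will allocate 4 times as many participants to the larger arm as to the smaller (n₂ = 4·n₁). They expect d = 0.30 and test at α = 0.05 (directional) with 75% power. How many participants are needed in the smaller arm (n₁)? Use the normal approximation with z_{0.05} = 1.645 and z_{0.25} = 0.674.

With allocation ratio k = n₂/n₁ = 4, Var(x̄₁−x̄₂) = σ²(1/n₁ + 1/(k·n₁)) = σ²·(k+1)/(k·n₁).
So n₁ = (1 + 1/k)·((z_{α} + z_β)/d)² = 1.250 × (2.319/0.30)².
n₁ = 1.250 × 59.75 = 74.7.
Round up: n₁ = 75, giving n₂ = 4 × 75 = 300.

n₁ = 75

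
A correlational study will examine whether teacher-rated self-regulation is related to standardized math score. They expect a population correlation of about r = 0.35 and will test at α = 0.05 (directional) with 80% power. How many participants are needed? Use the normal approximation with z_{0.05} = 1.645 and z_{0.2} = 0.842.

Fisher's z: C = ½·ln((1+r)/(1−r)) = ½·ln(2.0769) = 0.3654.
n = ((z_{α} + z_β)/C)² + 3.
(1.645 + 0.842) / 0.3654 = 2.487 / 0.3654 = 6.806.
n = 6.806² + 3 = 46.32 + 3 = 49.3.
Round up.

n = 50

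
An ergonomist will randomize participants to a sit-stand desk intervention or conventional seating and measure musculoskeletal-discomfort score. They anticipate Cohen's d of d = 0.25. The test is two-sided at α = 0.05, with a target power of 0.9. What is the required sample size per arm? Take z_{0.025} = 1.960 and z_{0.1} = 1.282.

n = 337 per group

For two independent groups with equal n: n = 2·((z_{α/2} + z_β) / d)².
z_{α/2} + z_β = 1.960 + 1.282 = 3.242.
n = 2 × (3.242 / 0.25)² = 2 × 12.968² = 2 × 168.17 = 336.3.
Round up to the next whole participant.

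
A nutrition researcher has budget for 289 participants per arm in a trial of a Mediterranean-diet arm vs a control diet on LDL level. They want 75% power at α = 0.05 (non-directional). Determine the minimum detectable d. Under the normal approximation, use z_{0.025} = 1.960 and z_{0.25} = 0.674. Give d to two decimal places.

d_min ≈ 0.22

For two independent groups of n = 289 each: d_min = (z_{α/2} + z_β)·√(2/n).
z-sum = 1.960 + 0.674 = 2.634.
d_min = 2.634 × √(2/289) = 2.634 × 0.0832 = 0.219.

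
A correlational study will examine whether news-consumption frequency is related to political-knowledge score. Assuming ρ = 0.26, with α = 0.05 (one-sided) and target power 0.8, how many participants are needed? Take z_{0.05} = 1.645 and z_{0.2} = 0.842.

n = 91

Fisher's z: C = ½·ln((1+r)/(1−r)) = ½·ln(1.7027) = 0.2661.
n = ((z_{α} + z_β)/C)² + 3.
(1.645 + 0.842) / 0.2661 = 2.487 / 0.2661 = 9.346.
n = 9.346² + 3 = 87.35 + 3 = 90.3.
Round up.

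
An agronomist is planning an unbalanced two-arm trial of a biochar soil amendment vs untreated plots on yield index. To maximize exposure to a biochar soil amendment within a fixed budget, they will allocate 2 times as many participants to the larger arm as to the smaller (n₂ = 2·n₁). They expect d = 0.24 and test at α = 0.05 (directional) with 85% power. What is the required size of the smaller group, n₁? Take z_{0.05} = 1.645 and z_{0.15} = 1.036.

With allocation ratio k = n₂/n₁ = 2, Var(x̄₁−x̄₂) = σ²(1/n₁ + 1/(k·n₁)) = σ²·(k+1)/(k·n₁).
So n₁ = (1 + 1/k)·((z_{α} + z_β)/d)² = 1.500 × (2.681/0.24)².
n₁ = 1.500 × 124.79 = 187.2.
Round up: n₁ = 188, giving n₂ = 2 × 188 = 376.

n₁ = 188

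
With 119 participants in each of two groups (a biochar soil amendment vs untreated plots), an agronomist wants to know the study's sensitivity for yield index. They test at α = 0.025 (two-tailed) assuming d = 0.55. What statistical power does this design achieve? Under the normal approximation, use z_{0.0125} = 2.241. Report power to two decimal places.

power ≈ 0.98

For two equal groups, power = Φ(d·√(n/2) − z_{α/2}).
d·√(n/2) = 0.55 × √(119/2) = 0.55 × 7.714 = 4.242.
z_β = 4.242 − 2.241 = 2.001.
Power = Φ(2.001) = 0.977.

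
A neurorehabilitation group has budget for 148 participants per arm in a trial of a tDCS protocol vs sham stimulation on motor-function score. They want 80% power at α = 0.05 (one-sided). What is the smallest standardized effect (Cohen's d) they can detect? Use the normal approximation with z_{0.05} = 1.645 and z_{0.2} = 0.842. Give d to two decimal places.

For two independent groups of n = 148 each: d_min = (z_{α} + z_β)·√(2/n).
z-sum = 1.645 + 0.842 = 2.487.
d_min = 2.487 × √(2/148) = 2.487 × 0.1162 = 0.289.

d_min ≈ 0.29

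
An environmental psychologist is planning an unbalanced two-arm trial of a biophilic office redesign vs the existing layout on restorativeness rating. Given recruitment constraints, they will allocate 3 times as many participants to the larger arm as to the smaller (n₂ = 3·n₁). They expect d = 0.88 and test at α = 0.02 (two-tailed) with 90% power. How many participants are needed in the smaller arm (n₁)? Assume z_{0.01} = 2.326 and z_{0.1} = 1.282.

n₁ = 23

With allocation ratio k = n₂/n₁ = 3, Var(x̄₁−x̄₂) = σ²(1/n₁ + 1/(k·n₁)) = σ²·(k+1)/(k·n₁).
So n₁ = (1 + 1/k)·((z_{α/2} + z_β)/d)² = 1.333 × (3.608/0.88)².
n₁ = 1.333 × 16.81 = 22.4.
Round up: n₁ = 23, giving n₂ = 3 × 23 = 69.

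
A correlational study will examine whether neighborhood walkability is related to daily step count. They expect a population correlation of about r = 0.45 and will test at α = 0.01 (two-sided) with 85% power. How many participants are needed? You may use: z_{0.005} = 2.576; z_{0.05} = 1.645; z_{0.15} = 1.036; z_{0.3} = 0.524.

n = 59

Fisher's z: C = ½·ln((1+r)/(1−r)) = ½·ln(2.6364) = 0.4847.
n = ((z_{α/2} + z_β)/C)² + 3.
(2.576 + 1.036) / 0.4847 = 3.612 / 0.4847 = 7.452.
n = 7.452² + 3 = 55.53 + 3 = 58.5.
Round up.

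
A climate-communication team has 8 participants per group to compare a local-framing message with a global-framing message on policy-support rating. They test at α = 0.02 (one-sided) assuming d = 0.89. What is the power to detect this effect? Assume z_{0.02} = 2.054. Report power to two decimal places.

For two equal groups, power = Φ(d·√(n/2) − z_{α}).
d·√(n/2) = 0.89 × √(8/2) = 0.89 × 2.000 = 1.780.
z_β = 1.780 − 2.054 = -0.274.
Power = Φ(-0.274) = 0.392.

power ≈ 0.39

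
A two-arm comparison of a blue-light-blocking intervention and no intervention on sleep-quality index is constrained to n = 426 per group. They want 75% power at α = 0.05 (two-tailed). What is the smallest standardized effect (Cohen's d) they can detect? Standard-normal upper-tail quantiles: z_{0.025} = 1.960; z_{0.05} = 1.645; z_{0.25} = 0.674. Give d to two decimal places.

For two independent groups of n = 426 each: d_min = (z_{α/2} + z_β)·√(2/n).
z-sum = 1.960 + 0.674 = 2.634.
d_min = 2.634 × √(2/426) = 2.634 × 0.0685 = 0.180.

d_min ≈ 0.18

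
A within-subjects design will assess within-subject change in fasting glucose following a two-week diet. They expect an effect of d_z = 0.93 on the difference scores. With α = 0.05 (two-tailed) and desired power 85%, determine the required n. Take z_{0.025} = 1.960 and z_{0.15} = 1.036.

For a paired (one-sample on differences) test: n = ((z_{α/2} + z_β) / d)².
z_{α/2} + z_β = 1.960 + 1.036 = 2.996.
n = (2.996 / 0.93)² = 3.222² = 10.38.
Round up.

n = 11 pairs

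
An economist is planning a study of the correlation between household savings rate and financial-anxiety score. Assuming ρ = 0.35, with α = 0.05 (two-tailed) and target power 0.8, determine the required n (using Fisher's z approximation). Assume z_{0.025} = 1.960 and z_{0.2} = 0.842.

n = 62

Fisher's z: C = ½·ln((1+r)/(1−r)) = ½·ln(2.0769) = 0.3654.
n = ((z_{α/2} + z_β)/C)² + 3.
(1.960 + 0.842) / 0.3654 = 2.802 / 0.3654 = 7.668.
n = 7.668² + 3 = 58.80 + 3 = 61.8.
Round up.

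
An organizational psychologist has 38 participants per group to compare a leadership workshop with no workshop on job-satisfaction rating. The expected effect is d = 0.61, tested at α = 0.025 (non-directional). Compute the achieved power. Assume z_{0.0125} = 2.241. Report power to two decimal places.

power ≈ 0.66

For two equal groups, power = Φ(d·√(n/2) − z_{α/2}).
d·√(n/2) = 0.61 × √(38/2) = 0.61 × 4.359 = 2.659.
z_β = 2.659 − 2.241 = 0.418.
Power = Φ(0.418) = 0.662.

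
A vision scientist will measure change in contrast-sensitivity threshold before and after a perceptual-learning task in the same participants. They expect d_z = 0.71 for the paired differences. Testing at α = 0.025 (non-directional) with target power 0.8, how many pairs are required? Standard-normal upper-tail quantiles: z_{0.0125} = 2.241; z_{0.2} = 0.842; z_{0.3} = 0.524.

n = 19 pairs

For a paired (one-sample on differences) test: n = ((z_{α/2} + z_β) / d)².
z_{α/2} + z_β = 2.241 + 0.842 = 3.083.
n = (3.083 / 0.71)² = 4.342² = 18.86.
Round up.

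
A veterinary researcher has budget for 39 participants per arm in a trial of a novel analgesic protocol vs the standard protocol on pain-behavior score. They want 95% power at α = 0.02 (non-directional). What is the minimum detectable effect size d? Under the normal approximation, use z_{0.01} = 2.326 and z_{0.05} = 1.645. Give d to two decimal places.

d_min ≈ 0.90

For two independent groups of n = 39 each: d_min = (z_{α/2} + z_β)·√(2/n).
z-sum = 2.326 + 1.645 = 3.971.
d_min = 3.971 × √(2/39) = 3.971 × 0.2265 = 0.899.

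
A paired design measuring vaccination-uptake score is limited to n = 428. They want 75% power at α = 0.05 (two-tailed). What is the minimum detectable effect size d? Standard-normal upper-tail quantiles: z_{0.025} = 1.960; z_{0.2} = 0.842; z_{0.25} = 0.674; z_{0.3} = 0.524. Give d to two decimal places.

d_min ≈ 0.13

For a single sample (or paired design) of n = 428: d_min = (z_{α/2} + z_β)/√n.
z-sum = 1.960 + 0.674 = 2.634.
d_min = 2.634 / √428 = 2.634 / 20.688 = 0.127.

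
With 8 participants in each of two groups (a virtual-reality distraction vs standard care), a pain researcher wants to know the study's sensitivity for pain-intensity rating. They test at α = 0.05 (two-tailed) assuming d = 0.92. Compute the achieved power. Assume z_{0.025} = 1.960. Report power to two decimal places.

For two equal groups, power = Φ(d·√(n/2) − z_{α/2}).
d·√(n/2) = 0.92 × √(8/2) = 0.92 × 2.000 = 1.840.
z_β = 1.840 − 1.960 = -0.120.
Power = Φ(-0.120) = 0.452.

power ≈ 0.45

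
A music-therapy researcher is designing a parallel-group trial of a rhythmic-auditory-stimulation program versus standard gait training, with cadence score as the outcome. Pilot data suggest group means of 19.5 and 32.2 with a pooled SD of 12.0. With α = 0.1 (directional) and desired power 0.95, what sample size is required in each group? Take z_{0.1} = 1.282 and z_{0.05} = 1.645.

Cohen's d = |M₁ − M₂| / SD_pooled = |19.5 − 32.2| / 12.0 = 12.7 / 12.0 = 1.058.
For two independent groups with equal n: n = 2·((z_{α} + z_β) / d)².
z_{α} + z_β = 1.282 + 1.645 = 2.927.
n = 2 × (2.927 / 1.058)² = 2 × 2.767² = 2 × 7.65 = 15.3.
Round up to the next whole participant.

n = 16 per group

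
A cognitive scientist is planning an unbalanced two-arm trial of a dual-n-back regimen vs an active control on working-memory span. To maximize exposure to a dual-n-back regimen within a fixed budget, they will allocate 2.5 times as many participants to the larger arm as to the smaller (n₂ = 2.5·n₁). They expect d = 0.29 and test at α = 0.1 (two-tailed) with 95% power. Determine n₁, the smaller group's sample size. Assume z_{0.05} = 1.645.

With allocation ratio k = n₂/n₁ = 2.5, Var(x̄₁−x̄₂) = σ²(1/n₁ + 1/(k·n₁)) = σ²·(k+1)/(k·n₁).
So n₁ = (1 + 1/k)·((z_{α/2} + z_β)/d)² = 1.400 × (3.290/0.29)².
n₁ = 1.400 × 128.71 = 180.2.
Round up: n₁ = 181, giving n₂ = ⌈2.5 × 181⌉ = ⌈452.5⌉ = 453.

n₁ = 181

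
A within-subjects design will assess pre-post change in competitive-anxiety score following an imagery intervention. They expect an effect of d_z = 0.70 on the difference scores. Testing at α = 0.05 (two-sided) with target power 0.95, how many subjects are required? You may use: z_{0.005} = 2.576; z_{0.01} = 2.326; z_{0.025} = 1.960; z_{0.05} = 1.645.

n = 27 pairs

For a paired (one-sample on differences) test: n = ((z_{α/2} + z_β) / d)².
z_{α/2} + z_β = 1.960 + 1.645 = 3.605.
n = (3.605 / 0.70)² = 5.150² = 26.52.
Round up.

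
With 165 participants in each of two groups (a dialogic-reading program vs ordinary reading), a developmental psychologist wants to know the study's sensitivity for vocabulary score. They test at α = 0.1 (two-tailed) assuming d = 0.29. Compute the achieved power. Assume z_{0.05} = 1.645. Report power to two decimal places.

power ≈ 0.84

For two equal groups, power = Φ(d·√(n/2) − z_{α/2}).
d·√(n/2) = 0.29 × √(165/2) = 0.29 × 9.083 = 2.634.
z_β = 2.634 − 1.645 = 0.989.
Power = Φ(0.989) = 0.839.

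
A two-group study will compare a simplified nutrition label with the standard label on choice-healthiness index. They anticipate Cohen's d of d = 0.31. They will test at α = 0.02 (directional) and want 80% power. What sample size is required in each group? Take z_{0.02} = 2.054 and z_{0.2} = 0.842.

n = 175 per group

For two independent groups with equal n: n = 2·((z_{α} + z_β) / d)².
z_{α} + z_β = 2.054 + 0.842 = 2.896.
n = 2 × (2.896 / 0.31)² = 2 × 9.342² = 2 × 87.27 = 174.5.
Round up to the next whole participant.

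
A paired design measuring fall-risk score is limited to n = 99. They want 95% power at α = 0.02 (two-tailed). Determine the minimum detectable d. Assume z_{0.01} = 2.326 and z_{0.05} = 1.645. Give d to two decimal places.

d_min ≈ 0.40

For a single sample (or paired design) of n = 99: d_min = (z_{α/2} + z_β)/√n.
z-sum = 2.326 + 1.645 = 3.971.
d_min = 3.971 / √99 = 3.971 / 9.950 = 0.399.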